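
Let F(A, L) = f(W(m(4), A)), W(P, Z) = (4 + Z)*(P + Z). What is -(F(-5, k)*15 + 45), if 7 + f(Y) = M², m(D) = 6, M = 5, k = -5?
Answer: -315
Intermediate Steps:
f(Y) = 18 (f(Y) = -7 + 5² = -7 + 25 = 18)
F(A, L) = 18
-(F(-5, k)*15 + 45) = -(18*15 + 45) = -(270 + 45) = -1*315 = -315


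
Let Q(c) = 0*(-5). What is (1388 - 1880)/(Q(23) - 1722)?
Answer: 2/7 ≈ 0.28571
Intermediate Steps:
Q(c) = 0
(1388 - 1880)/(Q(23) - 1722) = (1388 - 1880)/(0 - 1722) = -492/(-1722) = -492*(-1/1722) = 2/7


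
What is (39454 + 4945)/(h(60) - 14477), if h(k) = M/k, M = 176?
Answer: -665985/217111 ≈ -3.0675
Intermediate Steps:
h(k) = 176/k
(39454 + 4945)/(h(60) - 14477) = (39454 + 4945)/(176/60 - 14477) = 44399/(176*(1/60) - 14477) = 44399/(44/15 - 14477) = 44399/(-217111/15) = 44399*(-15/217111) = -665985/217111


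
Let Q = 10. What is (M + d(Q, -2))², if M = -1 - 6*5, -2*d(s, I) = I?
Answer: 900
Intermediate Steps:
d(s, I) = -I/2
M = -31 (M = -1 - 30 = -31)
(M + d(Q, -2))² = (-31 - ½*(-2))² = (-31 + 1)² = (-30)² = 900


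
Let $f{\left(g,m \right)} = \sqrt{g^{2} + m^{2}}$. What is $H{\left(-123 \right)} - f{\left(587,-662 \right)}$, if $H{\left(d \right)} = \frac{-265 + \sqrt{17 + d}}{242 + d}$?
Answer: $- \frac{265}{119} - \sqrt{782813} + \frac{i \sqrt{106}}{119} \approx -886.99 + 0.086518 i$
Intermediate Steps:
$H{\left(d \right)} = \frac{-265 + \sqrt{17 + d}}{242 + d}$
$H{\left(-123 \right)} - f{\left(587,-662 \right)} = \frac{-265 + \sqrt{17 - 123}}{242 - 123} - \sqrt{587^{2} + \left(-662\right)^{2}} = \frac{-265 + \sqrt{-106}}{119} - \sqrt{344569 + 438244} = \frac{-265 + i \sqrt{106}}{119} - \sqrt{782813} = \left(- \frac{265}{119} + \frac{i \sqrt{106}}{119}\right) - \sqrt{782813} = - \frac{265}{119} - \sqrt{782813} + \frac{i \sqrt{106}}{119}$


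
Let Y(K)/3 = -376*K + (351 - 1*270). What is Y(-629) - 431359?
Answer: 278396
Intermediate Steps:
Y(K) = 243 - 1128*K (Y(K) = 3*(-376*K + (351 - 1*270)) = 3*(-376*K + (351 - 270)) = 3*(-376*K + 81) = 3*(81 - 376*K) = 243 - 1128*K)
Y(-629) - 431359 = (243 - 1128*(-629)) - 431359 = (243 + 709512) - 431359 = 709755 - 431359 = 278396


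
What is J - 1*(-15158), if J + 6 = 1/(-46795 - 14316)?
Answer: 925953871/61111 ≈ 15152.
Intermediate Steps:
J = -366667/61111 (J = -6 + 1/(-46795 - 14316) = -6 + 1/(-61111) = -6 - 1/61111 = -366667/61111 ≈ -6.0000)
J - 1*(-15158) = -366667/61111 - 1*(-15158) = -366667/61111 + 15158 = 925953871/61111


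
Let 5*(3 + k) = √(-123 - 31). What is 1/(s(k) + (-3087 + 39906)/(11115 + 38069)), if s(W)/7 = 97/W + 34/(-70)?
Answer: -3140545093001440/713547908301516731 + 205318214528000*I*√154/713547908301516731 ≈ -0.0044013 + 0.0035708*I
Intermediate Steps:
k = -3 + I*√154/5 (k = -3 + √(-123 - 31)/5 = -3 + √(-154)/5 = -3 + (I*√154)/5 = -3 + I*√154/5 ≈ -3.0 + 2.4819*I)
s(W) = -17/5 + 679/W (s(W) = 7*(97/W + 34/(-70)) = 7*(97/W + 34*(-1/70)) = 7*(97/W - 17/35) = 7*(-17/35 + 97/W) = -17/5 + 679/W)
1/(s(k) + (-3087 + 39906)/(11115 + 38069)) = 1/((-17/5 + 679/(-3 + I*√154/5)) + (-3087 + 39906)/(11115 + 38069)) = 1/((-17/5 + 679/(-3 + I*√154/5)) + 36819/49184) = 1/(-652033/245920 + 679/(-3 + I*√154/5))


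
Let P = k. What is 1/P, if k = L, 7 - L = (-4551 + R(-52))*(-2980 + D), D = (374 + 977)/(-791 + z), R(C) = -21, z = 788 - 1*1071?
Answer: -179/2439824449 ≈ -7.3366e-8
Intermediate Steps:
z = -283 (z = 788 - 1071 = -283)
D = -1351/1074 (D = (374 + 977)/(-791 - 283) = 1351/(-1074) = 1351*(-1/1074) = -1351/1074 ≈ -1.2579)
L = -2439824449/179 (L = 7 - (-4551 - 21)*(-2980 - 1351/1074) = 7 - (-4572)*(-3201871)/1074 = 7 - 1*2439825702/179 = 7 - 2439825702/179 = -2439824449/179 ≈ -1.3630e+7)
k = -2439824449/179 ≈ -1.3630e+7
P = -2439824449/179 ≈ -1.3630e+7
1/P = 1/(-2439824449/179) = -179/2439824449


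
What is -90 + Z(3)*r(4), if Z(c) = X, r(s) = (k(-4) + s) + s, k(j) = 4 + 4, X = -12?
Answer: -282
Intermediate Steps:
k(j) = 8
r(s) = 8 + 2*s (r(s) = (8 + s) + s = 8 + 2*s)
Z(c) = -12
-90 + Z(3)*r(4) = -90 - 12*(8 + 2*4) = -90 - 12*(8 + 8) = -90 - 12*16 = -90 - 192 = -282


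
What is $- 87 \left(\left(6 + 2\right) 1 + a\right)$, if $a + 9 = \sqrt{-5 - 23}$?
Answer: $87 - 174 i \sqrt{7} \approx 87.0 - 460.36 i$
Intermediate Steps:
$a = -9 + 2 i \sqrt{7}$ ($a = -9 + \sqrt{-5 - 23} = -9 + \sqrt{-28} = -9 + 2 i \sqrt{7} \approx -9.0 + 5.2915 i$)
$- 87 \left(\left(6 + 2\right) 1 + a\right) = - 87 \left(\left(6 + 2\right) 1 - \left(9 - 2 i \sqrt{7}\right)\right) = - 87 \left(8 \cdot 1 - \left(9 - 2 i \sqrt{7}\right)\right) = - 87 \left(8 - \left(9 - 2 i \sqrt{7}\right)\right) = - 87 \left(-1 + 2 i \sqrt{7}\right) = 87 - 174 i \sqrt{7}$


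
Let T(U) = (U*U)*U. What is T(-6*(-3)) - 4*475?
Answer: 3932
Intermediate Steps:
T(U) = U**3 (T(U) = U**2*U = U**3)
T(-6*(-3)) - 4*475 = (-6*(-3))**3 - 4*475 = 18**3 - 1*1900 = 5832 - 1900 = 3932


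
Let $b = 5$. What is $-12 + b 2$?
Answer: $-2$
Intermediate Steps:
$-12 + b 2 = -12 + 5 \cdot 2 = -12 + 10 = -2$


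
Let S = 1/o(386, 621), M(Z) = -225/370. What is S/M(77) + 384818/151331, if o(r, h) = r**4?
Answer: 192214928719175233/75589180804559160 ≈ 2.5429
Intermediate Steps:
M(Z) = -45/74 (M(Z) = -225*1/370 = -45/74)
S = 1/22199808016 (S = 1/(386**4) = 1/22199808016 ≈ 4.5045e-11)
S/M(77) + 384818/151331 = 1/(22199808016*(-45/74)) + 384818/151331 = (1/22199808016)*(-74/45) + 384818*(1/151331) = -37/499495680360 + 384818/151331 = 192214928719175233/75589180804559160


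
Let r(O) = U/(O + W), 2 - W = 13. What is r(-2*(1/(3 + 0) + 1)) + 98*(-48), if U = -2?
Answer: -192858/41 ≈ -4703.9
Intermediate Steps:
W = -11 (W = 2 - 1*13 = 2 - 13 = -11)
r(O) = -2/(-11 + O) (r(O) = -2/(O - 11) = -2/(-11 + O))
r(-2*(1/(3 + 0) + 1)) + 98*(-48) = -2/(-11 - 2*(1/(3 + 0) + 1)) + 98*(-48) = -2/(-11 - 2*(1/3 + 1)) - 4704 = -2/(-11 - 2*(⅓ + 1)) - 4704 = -2/(-11 - 2*4/3) - 4704 = -2/(-11 - 8/3) - 4704 = -2/(-41/3) - 4704 = -2*(-3/41) - 4704 = 6/41 - 4704 = -192858/41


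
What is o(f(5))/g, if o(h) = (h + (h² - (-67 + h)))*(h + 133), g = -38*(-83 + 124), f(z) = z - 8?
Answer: -260/41 ≈ -6.3415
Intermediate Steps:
f(z) = -8 + z
g = -1558 (g = -38*41 = -1558)
o(h) = (67 + h²)*(133 + h) (o(h) = (h + (h² + (67 - h)))*(133 + h) = (h + (67 + h² - h))*(133 + h) = (67 + h²)*(133 + h))
o(f(5))/g = (8911 + (-8 + 5)³ + 67*(-8 + 5) + 133*(-8 + 5)²)/(-1558) = (8911 + (-3)³ + 67*(-3) + 133*(-3)²)*(-1/1558) = (8911 - 27 - 201 + 133*9)*(-1/1558) = (8911 - 27 - 201 + 1197)*(-1/1558) = 9880*(-1/1558) = -260/41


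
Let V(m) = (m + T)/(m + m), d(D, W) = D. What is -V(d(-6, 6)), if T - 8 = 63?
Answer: 65/12 ≈ 5.4167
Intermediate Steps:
T = 71 (T = 8 + 63 = 71)
V(m) = (71 + m)/(2*m) (V(m) = (m + 71)/(m + m) = (71 + m)/((2*m)) = (71 + m)*(1/(2*m)) = (71 + m)/(2*m))
-V(d(-6, 6)) = -(71 - 6)/(2*(-6)) = -(-1)*65/(2*6) = -1*(-65/12) = 65/12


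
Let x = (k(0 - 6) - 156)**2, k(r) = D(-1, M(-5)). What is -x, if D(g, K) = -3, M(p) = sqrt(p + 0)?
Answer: -25281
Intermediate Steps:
M(p) = sqrt(p)
k(r) = -3
x = 25281 (x = (-3 - 156)**2 = (-159)**2 = 25281)
-x = -1*25281 = -25281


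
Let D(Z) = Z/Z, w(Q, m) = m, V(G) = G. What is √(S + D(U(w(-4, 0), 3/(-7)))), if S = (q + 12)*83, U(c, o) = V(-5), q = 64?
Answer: 3*√701 ≈ 79.429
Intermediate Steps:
U(c, o) = -5
S = 6308 (S = (64 + 12)*83 = 76*83 = 6308)
D(Z) = 1
√(S + D(U(w(-4, 0), 3/(-7)))) = √(6308 + 1) = √6309 = 3*√701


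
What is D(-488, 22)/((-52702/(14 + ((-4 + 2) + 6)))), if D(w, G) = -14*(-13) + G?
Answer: -1836/26351 ≈ -0.069675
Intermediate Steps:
D(w, G) = 182 + G
D(-488, 22)/((-52702/(14 + ((-4 + 2) + 6)))) = (182 + 22)/((-52702/(14 + ((-4 + 2) + 6)))) = 204/((-52702/(14 + (-2 + 6)))) = 204/((-52702/(14 + 4))) = 204/((-52702/18)) = 204/((-52702*1/18)) = 204/(-26351/9) = 204*(-9/26351) = -1836/26351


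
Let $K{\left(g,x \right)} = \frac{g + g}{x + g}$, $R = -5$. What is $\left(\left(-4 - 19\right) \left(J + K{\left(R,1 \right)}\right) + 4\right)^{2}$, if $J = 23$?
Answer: $\frac{1357225}{4} \approx 3.3931 \cdot 10^{5}$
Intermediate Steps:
$K{\left(g,x \right)} = \frac{2 g}{g + x}$
$\left(\left(-4 - 19\right) \left(J + K{\left(R,1 \right)}\right) + 4\right)^{2} = \left(\left(-4 - 19\right) \left(23 + 2 \left(-5\right) \frac{1}{-5 + 1}\right) + 4\right)^{2} = \left(- 23 \left(23 + 2 \left(-5\right) \frac{1}{-4}\right) + 4\right)^{2} = \left(- 23 \left(23 + 2 \left(-5\right) \left(- \frac{1}{4}\right)\right) + 4\right)^{2} = \left(- 23 \left(23 + \frac{5}{2}\right) + 4\right)^{2} = \left(\left(-23\right) \frac{51}{2} + 4\right)^{2} = \left(- \frac{1173}{2} + 4\right)^{2} = \left(- \frac{1165}{2}\right)^{2} = \frac{1357225}{4}$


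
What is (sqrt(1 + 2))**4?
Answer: 9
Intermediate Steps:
(sqrt(1 + 2))**4 = (sqrt(3))**4 = 9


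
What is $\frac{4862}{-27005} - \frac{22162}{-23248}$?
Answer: $\frac{22066047}{28536920} \approx 0.77325$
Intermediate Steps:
$\frac{4862}{-27005} - \frac{22162}{-23248} = 4862 \left(- \frac{1}{27005}\right) - - \frac{11081}{11624} = - \frac{442}{2455} + \frac{11081}{11624} = \frac{22066047}{28536920}$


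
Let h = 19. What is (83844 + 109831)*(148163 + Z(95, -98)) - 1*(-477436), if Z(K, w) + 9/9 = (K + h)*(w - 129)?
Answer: 23683831136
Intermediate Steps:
Z(K, w) = -1 + (-129 + w)*(19 + K) (Z(K, w) = -1 + (K + 19)*(w - 129) = -1 + (19 + K)*(-129 + w) = -1 + (-129 + w)*(19 + K))
(83844 + 109831)*(148163 + Z(95, -98)) - 1*(-477436) = (83844 + 109831)*(148163 + (-2452 - 129*95 + 19*(-98) + 95*(-98))) - 1*(-477436) = 193675*(148163 + (-2452 - 12255 - 1862 - 9310)) + 477436 = 193675*(148163 - 25879) + 477436 = 193675*122284 + 477436 = 23683353700 + 477436 = 23683831136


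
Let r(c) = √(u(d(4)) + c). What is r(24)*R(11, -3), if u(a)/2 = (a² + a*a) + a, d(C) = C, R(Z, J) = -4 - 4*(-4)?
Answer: 48*√6 ≈ 117.58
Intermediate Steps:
R(Z, J) = 12 (R(Z, J) = -4 + 16 = 12)
u(a) = 2*a + 4*a² (u(a) = 2*((a² + a*a) + a) = 2*((a² + a²) + a) = 2*(2*a² + a) = 2*(a + 2*a²) = 2*a + 4*a²)
r(c) = √(72 + c) (r(c) = √(2*4*(1 + 2*4) + c) = √(2*4*(1 + 8) + c) = √(2*4*9 + c) = √(72 + c))
r(24)*R(11, -3) = √(72 + 24)*12 = √96*12 = (4*√6)*12 = 48*√6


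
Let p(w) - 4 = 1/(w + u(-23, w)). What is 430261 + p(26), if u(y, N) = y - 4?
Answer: 430264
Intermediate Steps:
u(y, N) = -4 + y
p(w) = 4 + 1/(-27 + w) (p(w) = 4 + 1/(w + (-4 - 23)) = 4 + 1/(w - 27) = 4 + 1/(-27 + w))
430261 + p(26) = 430261 + (-107 + 4*26)/(-27 + 26) = 430261 + (-107 + 104)/(-1) = 430261 - 1*(-3) = 430261 + 3 = 430264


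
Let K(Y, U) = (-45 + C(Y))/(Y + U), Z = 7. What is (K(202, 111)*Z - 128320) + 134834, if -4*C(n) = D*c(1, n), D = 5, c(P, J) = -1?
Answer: 8154303/1252 ≈ 6513.0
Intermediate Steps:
C(n) = 5/4 (C(n) = -5*(-1)/4 = -¼*(-5) = 5/4)
K(Y, U) = -175/(4*(U + Y)) (K(Y, U) = (-45 + 5/4)/(Y + U) = -175/(4*(U + Y)))
(K(202, 111)*Z - 128320) + 134834 = (-175/(4*111 + 4*202)*7 - 128320) + 134834 = (-175/(444 + 808)*7 - 128320) + 134834 = (-175/1252*7 - 128320) + 134834 = (-1225/1252 - 128320) + 134834 = -160657865/1252 + 134834 = 8154303/1252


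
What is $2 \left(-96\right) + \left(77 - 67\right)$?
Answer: $-182$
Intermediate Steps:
$2 \left(-96\right) + \left(77 - 67\right) = -192 + 10 = -182$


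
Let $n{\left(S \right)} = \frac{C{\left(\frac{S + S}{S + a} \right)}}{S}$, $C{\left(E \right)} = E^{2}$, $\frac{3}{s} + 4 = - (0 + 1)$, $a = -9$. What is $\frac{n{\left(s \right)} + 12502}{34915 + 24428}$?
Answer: $\frac{2400379}{11393856} \approx 0.21067$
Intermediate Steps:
$s = - \frac{3}{5}$ ($s = \frac{3}{-4 - \left(0 + 1\right)} = \frac{3}{-4 - 1} = \frac{3}{-5} = 3 \left(- \frac{1}{5}\right) = - \frac{3}{5} \approx -0.6$)
$n{\left(S \right)} = \frac{4 S}{\left(-9 + S\right)^{2}}$ ($n{\left(S \right)} = \frac{\left(\frac{S + S}{S - 9}\right)^{2}}{S} = \frac{\left(\frac{2 S}{-9 + S}\right)^{2}}{S} = \frac{4 S^{2} \frac{1}{\left(-9 + S\right)^{2}}}{S} = \frac{4 S}{\left(-9 + S\right)^{2}}$)
$\frac{n{\left(s \right)} + 12502}{34915 + 24428} = \frac{4 \left(- \frac{3}{5}\right) \frac{1}{\left(-9 - \frac{3}{5}\right)^{2}} + 12502}{34915 + 24428} = \frac{4 \left(- \frac{3}{5}\right) \frac{1}{\frac{2304}{25}} + 12502}{59343} = \left(4 \left(- \frac{3}{5}\right) \frac{25}{2304} + 12502\right) \frac{1}{59343} = \left(- \frac{5}{192} + 12502\right) \frac{1}{59343} = \frac{2400379}{192} \cdot \frac{1}{59343} = \frac{2400379}{11393856}$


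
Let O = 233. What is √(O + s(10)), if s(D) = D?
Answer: 9*√3 ≈ 15.588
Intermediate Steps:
√(O + s(10)) = √(233 + 10) = √243 = 9*√3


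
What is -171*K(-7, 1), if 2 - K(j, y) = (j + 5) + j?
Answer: -1881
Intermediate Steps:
K(j, y) = -3 - 2*j (K(j, y) = 2 - ((j + 5) + j) = 2 - ((5 + j) + j) = 2 - (5 + 2*j) = 2 + (-5 - 2*j) = -3 - 2*j)
-171*K(-7, 1) = -171*(-3 - 2*(-7)) = -171*(-3 + 14) = -171*11 = -1881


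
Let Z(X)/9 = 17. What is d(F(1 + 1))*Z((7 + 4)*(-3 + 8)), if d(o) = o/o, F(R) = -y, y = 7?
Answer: 153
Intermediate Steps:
Z(X) = 153 (Z(X) = 9*17 = 153)
F(R) = -7 (F(R) = -1*7 = -7)
d(o) = 1
d(F(1 + 1))*Z((7 + 4)*(-3 + 8)) = 1*153 = 153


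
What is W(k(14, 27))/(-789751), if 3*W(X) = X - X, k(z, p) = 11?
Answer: 0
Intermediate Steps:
W(X) = 0 (W(X) = (X - X)/3 = (1/3)*0 = 0)
W(k(14, 27))/(-789751) = 0/(-789751) = 0*(-1/789751) = 0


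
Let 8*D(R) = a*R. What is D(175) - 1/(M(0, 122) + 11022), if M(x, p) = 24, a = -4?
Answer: -483263/5523 ≈ -87.500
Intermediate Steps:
D(R) = -R/2 (D(R) = (-4*R)/8 = -R/2)
D(175) - 1/(M(0, 122) + 11022) = -1/2*175 - 1/(24 + 11022) = -175/2 - 1/11046 = -483263/5523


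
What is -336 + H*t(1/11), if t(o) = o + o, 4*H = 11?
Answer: -671/2 ≈ -335.50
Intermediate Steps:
H = 11/4 (H = (¼)*11 = 11/4 ≈ 2.7500)
t(o) = 2*o
-336 + H*t(1/11) = -336 + 11*(2/11)/4 = -336 + 11*(2*(1/11))/4 = -336 + (11/4)*(2/11) = -336 + ½ = -671/2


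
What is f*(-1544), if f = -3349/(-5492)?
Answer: -1292714/1373 ≈ -941.53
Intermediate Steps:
f = 3349/5492 (f = -3349*(-1/5492) = 3349/5492 ≈ 0.60980)
f*(-1544) = (3349/5492)*(-1544) = -1292714/1373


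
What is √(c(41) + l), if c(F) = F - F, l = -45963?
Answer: 3*I*√5107 ≈ 214.39*I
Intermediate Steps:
c(F) = 0
√(c(41) + l) = √(0 - 45963) = √(-45963) = 3*I*√5107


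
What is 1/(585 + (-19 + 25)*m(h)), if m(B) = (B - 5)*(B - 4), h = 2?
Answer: 1/621 ≈ 0.0016103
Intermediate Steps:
m(B) = (-5 + B)*(-4 + B)
1/(585 + (-19 + 25)*m(h)) = 1/(585 + (-19 + 25)*(20 + 2**2 - 9*2)) = 1/(585 + 6*(20 + 4 - 18)) = 1/(585 + 6*6) = 1/(585 + 36) = 1/621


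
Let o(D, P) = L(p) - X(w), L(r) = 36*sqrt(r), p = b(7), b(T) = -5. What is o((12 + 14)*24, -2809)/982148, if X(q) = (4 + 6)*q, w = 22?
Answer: -55/245537 + 9*I*sqrt(5)/245537 ≈ -0.000224 + 8.1962e-5*I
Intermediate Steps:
p = -5
X(q) = 10*q
o(D, P) = -220 + 36*I*sqrt(5) (o(D, P) = 36*sqrt(-5) - 10*22 = 36*(I*sqrt(5)) - 1*220 = 36*I*sqrt(5) - 220 = -220 + 36*I*sqrt(5))
o((12 + 14)*24, -2809)/982148 = (-220 + 36*I*sqrt(5))/982148 = (-220 + 36*I*sqrt(5))*(1/982148) = -55/245537 + 9*I*sqrt(5)/245537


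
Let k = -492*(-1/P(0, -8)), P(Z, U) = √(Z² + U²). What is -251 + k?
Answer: -379/2 ≈ -189.50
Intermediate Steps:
P(Z, U) = √(U² + Z²)
k = 123/2 (k = -492*(-1/√((-8)² + 0²)) = -492*(-1/√(64 + 0)) = -492/((-√64)) = -492/((-1*8)) = -492/(-8) = -492*(-⅛) = 123/2 ≈ 61.500)
-251 + k = -251 + 123/2 = -379/2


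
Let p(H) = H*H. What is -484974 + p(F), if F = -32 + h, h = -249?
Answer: -406013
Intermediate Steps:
F = -281 (F = -32 - 249 = -281)
p(H) = H**2
-484974 + p(F) = -484974 + (-281)**2 = -484974 + 78961 = -406013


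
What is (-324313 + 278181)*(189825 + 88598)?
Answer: -12844209836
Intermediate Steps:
(-324313 + 278181)*(189825 + 88598) = -46132*278423 = -12844209836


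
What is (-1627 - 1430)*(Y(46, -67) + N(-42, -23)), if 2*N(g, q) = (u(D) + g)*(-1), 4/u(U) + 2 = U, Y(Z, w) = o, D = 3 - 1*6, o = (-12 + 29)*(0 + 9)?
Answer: -2665704/5 ≈ -5.3314e+5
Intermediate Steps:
o = 153 (o = 17*9 = 153)
D = -3 (D = 3 - 6 = -3)
Y(Z, w) = 153
u(U) = 4/(-2 + U)
N(g, q) = 2/5 - g/2 (N(g, q) = ((4/(-2 - 3) + g)*(-1))/2 = ((4/(-5) + g)*(-1))/2 = ((4*(-1/5) + g)*(-1))/2 = ((-4/5 + g)*(-1))/2 = (4/5 - g)/2 = 2/5 - g/2)
(-1627 - 1430)*(Y(46, -67) + N(-42, -23)) = (-1627 - 1430)*(153 + (2/5 - 1/2*(-42))) = -3057*(153 + (2/5 + 21)) = -3057*(153 + 107/5) = -3057*872/5 = -2665704/5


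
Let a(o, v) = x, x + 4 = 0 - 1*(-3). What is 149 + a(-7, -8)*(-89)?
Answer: 238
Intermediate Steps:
x = -1 (x = -4 + (0 - 1*(-3)) = -4 + (0 + 3) = -4 + 3 = -1)
a(o, v) = -1
149 + a(-7, -8)*(-89) = 149 - 1*(-89) = 149 + 89 = 238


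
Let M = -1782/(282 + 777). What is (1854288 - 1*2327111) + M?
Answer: -166907113/353 ≈ -4.7282e+5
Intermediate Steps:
M = -594/353 (M = -1782/1059 = (1/1059)*(-1782) = -594/353 ≈ -1.6827)
(1854288 - 1*2327111) + M = (1854288 - 1*2327111) - 594/353 = (1854288 - 2327111) - 594/353 = -472823 - 594/353 = -166907113/353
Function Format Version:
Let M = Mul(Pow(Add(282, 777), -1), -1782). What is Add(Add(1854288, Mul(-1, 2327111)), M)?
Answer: Rational(-166907113, 353) ≈ -4.7282e+5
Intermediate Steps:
M = Rational(-594, 353) (M = Mul(Pow(1059, -1), -1782) = Mul(Rational(1, 1059), -1782) = Rational(-594, 353) ≈ -1.6827)
Add(Add(1854288, Mul(-1, 2327111)), M) = Add(Add(1854288, Mul(-1, 2327111)), Rational(-594, 353)) = Add(Add(1854288, -2327111), Rational(-594, 353)) = Add(-472823, Rational(-594, 353)) = Rational(-166907113, 353)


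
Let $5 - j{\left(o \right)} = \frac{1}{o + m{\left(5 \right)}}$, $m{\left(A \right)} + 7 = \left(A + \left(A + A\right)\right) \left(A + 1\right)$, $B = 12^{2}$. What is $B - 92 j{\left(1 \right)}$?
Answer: $- \frac{6613}{21} \approx -314.9$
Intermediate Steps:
$B = 144$
$m{\left(A \right)} = -7 + 3 A \left(1 + A\right)$ ($m{\left(A \right)} = -7 + \left(A + \left(A + A\right)\right) \left(A + 1\right) = -7 + \left(A + 2 A\right) \left(1 + A\right) = -7 + 3 A \left(1 + A\right)$)
$j{\left(o \right)} = 5 - \frac{1}{83 + o}$ ($j{\left(o \right)} = 5 - \frac{1}{o + \left(-7 + 3 \cdot 5 + 3 \cdot 5^{2}\right)} = 5 - \frac{1}{o + \left(-7 + 15 + 3 \cdot 25\right)} = 5 - \frac{1}{o + \left(-7 + 15 + 75\right)} = 5 - \frac{1}{o + 83} = 5 - \frac{1}{83 + o}$)
$B - 92 j{\left(1 \right)} = 144 - 92 \frac{414 + 5 \cdot 1}{83 + 1} = 144 - 92 \frac{414 + 5}{84} = 144 - 92 \cdot \frac{1}{84} \cdot 419 = 144 - \frac{9637}{21} = - \frac{6613}{21}$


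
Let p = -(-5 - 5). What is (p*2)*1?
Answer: 20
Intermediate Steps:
p = 10 (p = -1*(-10) = 10)
(p*2)*1 = (10*2)*1 = 20*1 = 20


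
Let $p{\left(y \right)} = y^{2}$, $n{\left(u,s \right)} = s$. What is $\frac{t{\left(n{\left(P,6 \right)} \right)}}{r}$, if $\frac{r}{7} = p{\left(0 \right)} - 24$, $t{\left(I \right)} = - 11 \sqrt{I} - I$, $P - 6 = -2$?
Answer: $\frac{1}{28} + \frac{11 \sqrt{6}}{168} \approx 0.1961$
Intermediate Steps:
$P = 4$ ($P = 6 - 2 = 4$)
$t{\left(I \right)} = - I - 11 \sqrt{I}$
$r = -168$ ($r = 7 \left(0^{2} - 24\right) = 7 \left(0 - 24\right) = 7 \left(-24\right) = -168$)
$\frac{t{\left(n{\left(P,6 \right)} \right)}}{r} = \frac{\left(-1\right) 6 - 11 \sqrt{6}}{-168} = \left(-6 - 11 \sqrt{6}\right) \left(- \frac{1}{168}\right) = \frac{1}{28} + \frac{11 \sqrt{6}}{168}$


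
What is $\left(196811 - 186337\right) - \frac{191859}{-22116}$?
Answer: $\frac{77278281}{7372} \approx 10483.0$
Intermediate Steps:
$\left(196811 - 186337\right) - \frac{191859}{-22116} = 10474 - - \frac{63953}{7372} = 10474 + \frac{63953}{7372} = \frac{77278281}{7372}$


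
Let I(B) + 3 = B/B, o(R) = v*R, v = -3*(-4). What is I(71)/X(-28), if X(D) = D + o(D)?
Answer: 1/182 ≈ 0.0054945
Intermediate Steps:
v = 12
o(R) = 12*R
I(B) = -2 (I(B) = -3 + B/B = -3 + 1 = -2)
X(D) = 13*D (X(D) = D + 12*D = 13*D)
I(71)/X(-28) = -2/(13*(-28)) = -2/(-364) = -2*(-1/364) = 1/182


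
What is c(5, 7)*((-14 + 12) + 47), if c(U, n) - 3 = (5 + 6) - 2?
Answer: 540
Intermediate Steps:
c(U, n) = 12 (c(U, n) = 3 + ((5 + 6) - 2) = 3 + (11 - 2) = 3 + 9 = 12)
c(5, 7)*((-14 + 12) + 47) = 12*((-14 + 12) + 47) = 12*(-2 + 47) = 12*45 = 540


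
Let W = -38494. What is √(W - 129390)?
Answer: 94*I*√19 ≈ 409.74*I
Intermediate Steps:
√(W - 129390) = √(-38494 - 129390) = √(-167884) = 94*I*√19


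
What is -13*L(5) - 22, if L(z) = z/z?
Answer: -35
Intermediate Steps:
L(z) = 1
-13*L(5) - 22 = -13*1 - 22 = -13 - 22 = -35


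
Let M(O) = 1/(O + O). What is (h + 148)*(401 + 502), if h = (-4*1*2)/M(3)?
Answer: 90300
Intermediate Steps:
M(O) = 1/(2*O)
h = -48 (h = (-4*1*2)/(((½)/3)) = (-4*2)/(((½)*(⅓))) = -8/⅙ = -8*6 = -48)
(h + 148)*(401 + 502) = (-48 + 148)*(401 + 502) = 100*903 = 90300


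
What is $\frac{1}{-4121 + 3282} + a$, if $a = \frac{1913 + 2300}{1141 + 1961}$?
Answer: $\frac{321055}{236598} \approx 1.357$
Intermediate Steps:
$a = \frac{383}{282}$ ($a = \frac{4213}{3102} = 4213 \cdot \frac{1}{3102} = \frac{383}{282} \approx 1.3582$)
$\frac{1}{-4121 + 3282} + a = \frac{1}{-4121 + 3282} + \frac{383}{282} = \frac{1}{-839} + \frac{383}{282} = - \frac{1}{839} + \frac{383}{282} = \frac{321055}{236598}$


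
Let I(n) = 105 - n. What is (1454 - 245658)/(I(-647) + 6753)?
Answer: -244204/7505 ≈ -32.539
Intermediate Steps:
(1454 - 245658)/(I(-647) + 6753) = (1454 - 245658)/((105 - 1*(-647)) + 6753) = -244204/((105 + 647) + 6753) = -244204/(752 + 6753) = -244204/7505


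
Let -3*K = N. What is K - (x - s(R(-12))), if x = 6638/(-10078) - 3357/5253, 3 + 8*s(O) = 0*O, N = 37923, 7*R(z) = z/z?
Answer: -892216438179/70586312 ≈ -12640.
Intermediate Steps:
R(z) = ⅐ (R(z) = (z/z)/7 = (⅐)*1 = ⅐)
s(O) = -3/8 (s(O) = -3/8 + (0*O)/8 = -3/8 + (⅛)*0 = -3/8 + 0 = -3/8)
x = -11450210/8823289 (x = 6638*(-1/10078) - 3357*1/5253 = -3319/5039 - 1119/1751 = -11450210/8823289 ≈ -1.2977)
K = -12641 (K = -⅓*37923 = -12641)
K - (x - s(R(-12))) = -12641 - (-11450210/8823289 - 1*(-3/8)) = -12641 - (-11450210/8823289 + 3/8) = -12641 - 1*(-65131813/70586312) = -12641 + 65131813/70586312 = -892216438179/70586312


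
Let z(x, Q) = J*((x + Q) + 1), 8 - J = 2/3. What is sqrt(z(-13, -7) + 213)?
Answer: sqrt(663)/3 ≈ 8.5829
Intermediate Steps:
J = 22/3 (J = 8 - 2/3 = 22/3 ≈ 7.3333)
z(x, Q) = 22/3 + 22*Q/3 + 22*x/3 (z(x, Q) = 22*((x + Q) + 1)/3 = 22*((Q + x) + 1)/3 = 22*(1 + Q + x)/3 = 22/3 + 22*Q/3 + 22*x/3)
sqrt(z(-13, -7) + 213) = sqrt((22/3 + (22/3)*(-7) + (22/3)*(-13)) + 213) = sqrt((22/3 - 154/3 - 286/3) + 213) = sqrt(-418/3 + 213) = sqrt(221/3) = sqrt(663)/3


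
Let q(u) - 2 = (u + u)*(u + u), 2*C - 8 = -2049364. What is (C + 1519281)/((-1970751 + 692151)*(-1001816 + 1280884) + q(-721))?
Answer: -494603/356814265434 ≈ -1.3862e-6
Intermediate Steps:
C = -1024678 (C = 4 + (½)*(-2049364) = 4 - 1024682 = -1024678)
q(u) = 2 + 4*u² (q(u) = 2 + (u + u)*(u + u) = 2 + (2*u)*(2*u) = 2 + 4*u²)
(C + 1519281)/((-1970751 + 692151)*(-1001816 + 1280884) + q(-721)) = (-1024678 + 1519281)/((-1970751 + 692151)*(-1001816 + 1280884) + (2 + 4*(-721)²)) = 494603/(-1278600*279068 + (2 + 4*519841)) = 494603/(-356816344800 + (2 + 2079364)) = 494603/(-356816344800 + 2079366) = 494603/(-356814265434) = 494603*(-1/356814265434) = -494603/356814265434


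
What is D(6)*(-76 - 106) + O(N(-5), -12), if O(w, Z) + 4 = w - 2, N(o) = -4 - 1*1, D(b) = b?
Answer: -1103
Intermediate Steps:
N(o) = -5 (N(o) = -4 - 1 = -5)
O(w, Z) = -6 + w (O(w, Z) = -4 + (w - 2) = -4 + (-2 + w) = -6 + w)
D(6)*(-76 - 106) + O(N(-5), -12) = 6*(-76 - 106) + (-6 - 5) = 6*(-182) - 11 = -1092 - 11 = -1103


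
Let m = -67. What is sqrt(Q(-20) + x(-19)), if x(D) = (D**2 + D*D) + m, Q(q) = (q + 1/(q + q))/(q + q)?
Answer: sqrt(1048801)/40 ≈ 25.603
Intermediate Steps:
Q(q) = (q + 1/(2*q))/(2*q) (Q(q) = (q + 1/(2*q))/((2*q)) = (q + 1/(2*q))*(1/(2*q)) = (q + 1/(2*q))/(2*q))
x(D) = -67 + 2*D**2 (x(D) = (D**2 + D*D) - 67 = (D**2 + D**2) - 67 = 2*D**2 - 67 = -67 + 2*D**2)
sqrt(Q(-20) + x(-19)) = sqrt((1/2 + (1/4)/(-20)**2) + (-67 + 2*(-19)**2)) = sqrt((1/2 + (1/4)*(1/400)) + (-67 + 2*361)) = sqrt((1/2 + 1/1600) + (-67 + 722)) = sqrt(801/1600 + 655) = sqrt(1048801/1600) = sqrt(1048801)/40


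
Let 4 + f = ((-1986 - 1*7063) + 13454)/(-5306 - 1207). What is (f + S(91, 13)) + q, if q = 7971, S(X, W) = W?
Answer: 51969335/6513 ≈ 7979.3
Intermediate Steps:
f = -30457/6513 (f = -4 + ((-1986 - 1*7063) + 13454)/(-5306 - 1207) = -4 + ((-1986 - 7063) + 13454)/(-6513) = -4 + (-9049 + 13454)*(-1/6513) = -4 + 4405*(-1/6513) = -4 - 4405/6513 = -30457/6513 ≈ -4.6763)
(f + S(91, 13)) + q = (-30457/6513 + 13) + 7971 = 54212/6513 + 7971 = 51969335/6513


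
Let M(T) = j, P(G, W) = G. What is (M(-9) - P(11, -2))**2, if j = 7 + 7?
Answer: 9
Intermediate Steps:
j = 14
M(T) = 14
(M(-9) - P(11, -2))**2 = (14 - 1*11)**2 = (14 - 11)**2 = 3**2 = 9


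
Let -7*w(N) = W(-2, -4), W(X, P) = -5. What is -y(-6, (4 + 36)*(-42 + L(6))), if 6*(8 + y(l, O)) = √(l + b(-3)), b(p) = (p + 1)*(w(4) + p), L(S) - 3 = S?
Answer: 8 - I*√70/42 ≈ 8.0 - 0.1992*I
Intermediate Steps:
L(S) = 3 + S
w(N) = 5/7 (w(N) = -⅐*(-5) = 5/7)
b(p) = (1 + p)*(5/7 + p) (b(p) = (p + 1)*(5/7 + p) = (1 + p)*(5/7 + p))
y(l, O) = -8 + √(32/7 + l)/6 (y(l, O) = -8 + √(l + (5/7 + (-3)² + (12/7)*(-3)))/6 = -8 + √(l + (5/7 + 9 - 36/7))/6 = -8 + √(l + 32/7)/6 = -8 + √(32/7 + l)/6)
-y(-6, (4 + 36)*(-42 + L(6))) = -(-8 + √(224 + 49*(-6))/42) = -(-8 + √(224 - 294)/42) = -(-8 + √(-70)/42) = -(-8 + (I*√70)/42) = -(-8 + I*√70/42) = 8 - I*√70/42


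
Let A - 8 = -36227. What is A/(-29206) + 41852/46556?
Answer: 727135319/339928634 ≈ 2.1391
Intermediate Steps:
A = -36219 (A = 8 - 36227 = -36219)
A/(-29206) + 41852/46556 = -36219/(-29206) + 41852/46556 = -36219*(-1/29206) + 41852*(1/46556) = 36219/29206 + 10463/11639 = 727135319/339928634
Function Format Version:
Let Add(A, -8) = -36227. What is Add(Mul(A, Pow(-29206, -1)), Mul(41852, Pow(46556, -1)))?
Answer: Rational(727135319, 339928634) ≈ 2.1391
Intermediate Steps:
A = -36219 (A = Add(8, -36227) = -36219)
Add(Mul(A, Pow(-29206, -1)), Mul(41852, Pow(46556, -1))) = Add(Mul(-36219, Pow(-29206, -1)), Mul(41852, Pow(46556, -1))) = Add(Mul(-36219, Rational(-1, 29206)), Mul(41852, Rational(1, 46556))) = Add(Rational(36219, 29206), Rational(10463, 11639)) = Rational(727135319, 339928634)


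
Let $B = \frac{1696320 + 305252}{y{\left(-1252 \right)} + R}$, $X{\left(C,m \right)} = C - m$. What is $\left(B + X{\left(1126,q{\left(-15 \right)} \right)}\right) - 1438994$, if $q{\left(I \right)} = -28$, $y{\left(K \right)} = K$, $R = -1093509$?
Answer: $- \frac{1574093157812}{1094761} \approx -1.4378 \cdot 10^{6}$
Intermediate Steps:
$B = - \frac{2001572}{1094761}$ ($B = \frac{1696320 + 305252}{-1252 - 1093509} = \frac{2001572}{-1094761} = 2001572 \left(- \frac{1}{1094761}\right) = - \frac{2001572}{1094761} \approx -1.8283$)
$\left(B + X{\left(1126,q{\left(-15 \right)} \right)}\right) - 1438994 = \left(- \frac{2001572}{1094761} + \left(1126 - -28\right)\right) - 1438994 = \left(- \frac{2001572}{1094761} + \left(1126 + 28\right)\right) - 1438994 = \left(- \frac{2001572}{1094761} + 1154\right) - 1438994 = \frac{1261352622}{1094761} - 1438994 = - \frac{1574093157812}{1094761}$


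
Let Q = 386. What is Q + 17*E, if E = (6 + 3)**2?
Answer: 1763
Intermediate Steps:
E = 81 (E = 9**2 = 81)
Q + 17*E = 386 + 17*81 = 386 + 1377 = 1763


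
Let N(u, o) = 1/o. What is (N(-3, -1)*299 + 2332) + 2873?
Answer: 4906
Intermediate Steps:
(N(-3, -1)*299 + 2332) + 2873 = (299/(-1) + 2332) + 2873 = (-1*299 + 2332) + 2873 = (-299 + 2332) + 2873 = 2033 + 2873 = 4906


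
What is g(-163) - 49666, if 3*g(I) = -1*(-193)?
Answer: -148805/3 ≈ -49602.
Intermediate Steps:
g(I) = 193/3 (g(I) = (-1*(-193))/3 = (⅓)*193 = 193/3)
g(-163) - 49666 = 193/3 - 49666 = -148805/3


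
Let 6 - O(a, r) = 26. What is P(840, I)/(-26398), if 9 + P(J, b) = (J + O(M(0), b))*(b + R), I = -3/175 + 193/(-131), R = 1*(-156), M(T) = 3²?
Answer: 592158017/121034830 ≈ 4.8925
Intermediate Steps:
M(T) = 9
O(a, r) = -20 (O(a, r) = 6 - 1*26 = 6 - 26 = -20)
R = -156
I = -34168/22925 (I = -3*1/175 + 193*(-1/131) = -3/175 - 193/131 = -34168/22925 ≈ -1.4904)
P(J, b) = -9 + (-156 + b)*(-20 + J) (P(J, b) = -9 + (J - 20)*(b - 156) = -9 + (-20 + J)*(-156 + b) = -9 + (-156 + b)*(-20 + J))
P(840, I)/(-26398) = (3111 - 156*840 - 20*(-34168/22925) + 840*(-34168/22925))/(-26398) = (3111 - 131040 + 136672/4585 - 820032/655)*(-1/26398) = -592158017/4585*(-1/26398) = 592158017/121034830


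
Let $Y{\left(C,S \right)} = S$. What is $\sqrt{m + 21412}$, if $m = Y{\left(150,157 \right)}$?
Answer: $\sqrt{21569} \approx 146.86$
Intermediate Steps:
$m = 157$
$\sqrt{m + 21412} = \sqrt{157 + 21412} = \sqrt{21569}$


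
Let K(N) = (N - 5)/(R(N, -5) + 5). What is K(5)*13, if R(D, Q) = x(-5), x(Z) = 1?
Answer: 0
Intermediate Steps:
R(D, Q) = 1
K(N) = -⅚ + N/6 (K(N) = (N - 5)/(1 + 5) = (-5 + N)/6 = (-5 + N)*(⅙) = -⅚ + N/6)
K(5)*13 = (-⅚ + (⅙)*5)*13 = (-⅚ + ⅚)*13 = 0*13 = 0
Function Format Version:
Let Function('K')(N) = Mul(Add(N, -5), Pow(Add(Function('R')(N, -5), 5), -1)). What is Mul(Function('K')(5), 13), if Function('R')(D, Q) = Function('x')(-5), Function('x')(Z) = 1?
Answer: 0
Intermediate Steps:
Function('R')(D, Q) = 1
Function('K')(N) = Add(Rational(-5, 6), Mul(Rational(1, 6), N)) (Function('K')(N) = Mul(Add(N, -5), Pow(Add(1, 5), -1)) = Mul(Add(-5, N), Pow(6, -1)) = Mul(Add(-5, N), Rational(1, 6)) = Add(Rational(-5, 6), Mul(Rational(1, 6), N)))
Mul(Function('K')(5), 13) = Mul(Add(Rational(-5, 6), Mul(Rational(1, 6), 5)), 13) = Mul(Add(Rational(-5, 6), Rational(5, 6)), 13) = Mul(0, 13) = 0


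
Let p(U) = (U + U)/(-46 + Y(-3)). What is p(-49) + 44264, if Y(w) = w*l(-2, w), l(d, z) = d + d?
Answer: 752537/17 ≈ 44267.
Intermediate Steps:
l(d, z) = 2*d
Y(w) = -4*w (Y(w) = w*(2*(-2)) = w*(-4) = -4*w)
p(U) = -U/17 (p(U) = (U + U)/(-46 - 4*(-3)) = (2*U)/(-46 + 12) = (2*U)/(-34) = (2*U)*(-1/34) = -U/17)
p(-49) + 44264 = -1/17*(-49) + 44264 = 49/17 + 44264 = 752537/17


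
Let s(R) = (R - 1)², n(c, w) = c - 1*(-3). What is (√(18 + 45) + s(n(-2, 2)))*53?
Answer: 159*√7 ≈ 420.67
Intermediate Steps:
n(c, w) = 3 + c (n(c, w) = c + 3 = 3 + c)
s(R) = (-1 + R)²
(√(18 + 45) + s(n(-2, 2)))*53 = (√(18 + 45) + (-1 + (3 - 2))²)*53 = (√63 + (-1 + 1)²)*53 = (3*√7 + 0²)*53 = (3*√7 + 0)*53 = (3*√7)*53 = 159*√7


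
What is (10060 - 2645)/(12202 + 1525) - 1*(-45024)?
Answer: 618051863/13727 ≈ 45025.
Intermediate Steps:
(10060 - 2645)/(12202 + 1525) - 1*(-45024) = 7415/13727 + 45024 = 618051863/13727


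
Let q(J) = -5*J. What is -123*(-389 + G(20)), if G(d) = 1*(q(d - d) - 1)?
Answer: 47970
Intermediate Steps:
G(d) = -1 (G(d) = 1*(-5*(d - d) - 1) = 1*(-5*0 - 1) = 1*(0 - 1) = 1*(-1) = -1)
-123*(-389 + G(20)) = -123*(-389 - 1) = -123*(-390) = 47970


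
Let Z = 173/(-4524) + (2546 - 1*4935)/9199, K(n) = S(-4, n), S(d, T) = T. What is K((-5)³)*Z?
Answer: 1549907875/41616276 ≈ 37.243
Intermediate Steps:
K(n) = n
Z = -12399263/41616276 (Z = 173*(-1/4524) + (2546 - 4935)*(1/9199) = -173/4524 - 2389*1/9199 = -173/4524 - 2389/9199 = -12399263/41616276 ≈ -0.29794)
K((-5)³)*Z = (-5)³*(-12399263/41616276) = -125*(-12399263/41616276) = 1549907875/41616276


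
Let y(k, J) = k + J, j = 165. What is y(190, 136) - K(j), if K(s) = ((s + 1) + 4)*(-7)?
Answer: 1516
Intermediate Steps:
K(s) = -35 - 7*s (K(s) = ((1 + s) + 4)*(-7) = (5 + s)*(-7) = -35 - 7*s)
y(k, J) = J + k
y(190, 136) - K(j) = (136 + 190) - (-35 - 7*165) = 326 - (-35 - 1155) = 326 - 1*(-1190) = 326 + 1190 = 1516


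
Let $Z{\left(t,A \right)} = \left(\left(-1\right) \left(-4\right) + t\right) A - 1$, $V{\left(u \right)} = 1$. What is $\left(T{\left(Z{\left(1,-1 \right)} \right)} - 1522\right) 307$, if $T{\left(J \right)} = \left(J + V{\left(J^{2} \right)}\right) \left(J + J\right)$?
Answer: $-448834$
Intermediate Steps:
$Z{\left(t,A \right)} = -1 + A \left(4 + t\right)$ ($Z{\left(t,A \right)} = \left(4 + t\right) A - 1 = A \left(4 + t\right) - 1 = -1 + A \left(4 + t\right)$)
$T{\left(J \right)} = 2 J \left(1 + J\right)$ ($T{\left(J \right)} = \left(J + 1\right) \left(J + J\right) = \left(1 + J\right) 2 J = 2 J \left(1 + J\right)$)
$\left(T{\left(Z{\left(1,-1 \right)} \right)} - 1522\right) 307 = \left(2 \left(-1 + 4 \left(-1\right) - 1\right) \left(1 - 6\right) - 1522\right) 307 = \left(2 \left(-1 - 4 - 1\right) \left(1 - 6\right) - 1522\right) 307 = \left(2 \left(-6\right) \left(1 - 6\right) - 1522\right) 307 = \left(2 \left(-6\right) \left(-5\right) - 1522\right) 307 = \left(60 - 1522\right) 307 = \left(-1462\right) 307 = -448834$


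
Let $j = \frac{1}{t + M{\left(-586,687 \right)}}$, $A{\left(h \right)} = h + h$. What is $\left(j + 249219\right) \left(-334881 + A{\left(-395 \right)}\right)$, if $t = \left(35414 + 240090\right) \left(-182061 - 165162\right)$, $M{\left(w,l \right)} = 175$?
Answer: $- \frac{8002604691992610325262}{95661325217} \approx -8.3656 \cdot 10^{10}$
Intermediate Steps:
$A{\left(h \right)} = 2 h$
$t = -95661325392$ ($t = 275504 \left(-347223\right) = -95661325392$)
$j = - \frac{1}{95661325217}$ ($j = \frac{1}{-95661325392 + 175} = \frac{1}{-95661325217} = - \frac{1}{95661325217} \approx -1.0454 \cdot 10^{-11}$)
$\left(j + 249219\right) \left(-334881 + A{\left(-395 \right)}\right) = \left(- \frac{1}{95661325217} + 249219\right) \left(-334881 + 2 \left(-395\right)\right) = \frac{23840619809255522 \left(-334881 - 790\right)}{95661325217} = \frac{23840619809255522}{95661325217} \left(-335671\right) = - \frac{8002604691992610325262}{95661325217}$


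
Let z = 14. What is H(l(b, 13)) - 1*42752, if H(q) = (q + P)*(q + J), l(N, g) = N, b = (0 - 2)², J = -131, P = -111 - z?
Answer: -27385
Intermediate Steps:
P = -125 (P = -111 - 1*14 = -111 - 14 = -125)
b = 4 (b = (-2)² = 4)
H(q) = (-131 + q)*(-125 + q) (H(q) = (q - 125)*(q - 131) = (-125 + q)*(-131 + q) = (-131 + q)*(-125 + q))
H(l(b, 13)) - 1*42752 = (16375 + 4² - 256*4) - 1*42752 = (16375 + 16 - 1024) - 42752 = 15367 - 42752 = -27385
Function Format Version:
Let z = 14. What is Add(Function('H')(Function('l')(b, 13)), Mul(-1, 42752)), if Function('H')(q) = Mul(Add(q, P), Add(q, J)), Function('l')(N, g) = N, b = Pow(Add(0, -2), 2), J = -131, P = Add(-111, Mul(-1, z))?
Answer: -27385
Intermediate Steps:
P = -125 (P = Add(-111, Mul(-1, 14)) = Add(-111, -14) = -125)
b = 4 (b = Pow(-2, 2) = 4)
Function('H')(q) = Mul(Add(-131, q), Add(-125, q)) (Function('H')(q) = Mul(Add(q, -125), Add(q, -131)) = Mul(Add(-125, q), Add(-131, q)) = Mul(Add(-131, q), Add(-125, q)))
Add(Function('H')(Function('l')(b, 13)), Mul(-1, 42752)) = Add(Add(16375, Pow(4, 2), Mul(-256, 4)), Mul(-1, 42752)) = Add(Add(16375, 16, -1024), -42752) = Add(15367, -42752) = -27385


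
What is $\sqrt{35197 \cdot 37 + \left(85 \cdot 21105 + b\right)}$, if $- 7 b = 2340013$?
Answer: $\frac{9 \sqrt{1670795}}{7} \approx 1661.9$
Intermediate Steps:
$b = - \frac{2340013}{7}$ ($b = \left(- \frac{1}{7}\right) 2340013 = - \frac{2340013}{7} \approx -3.3429 \cdot 10^{5}$)
$\sqrt{35197 \cdot 37 + \left(85 \cdot 21105 + b\right)} = \sqrt{35197 \cdot 37 + \left(85 \cdot 21105 - \frac{2340013}{7}\right)} = \sqrt{1302289 + \left(1793925 - \frac{2340013}{7}\right)} = \sqrt{1302289 + \frac{10217462}{7}} = \sqrt{\frac{19333485}{7}} = \frac{9 \sqrt{1670795}}{7}$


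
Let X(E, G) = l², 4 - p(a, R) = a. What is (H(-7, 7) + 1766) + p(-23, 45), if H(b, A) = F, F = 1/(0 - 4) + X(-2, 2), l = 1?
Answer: 7175/4 ≈ 1793.8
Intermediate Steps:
p(a, R) = 4 - a
X(E, G) = 1 (X(E, G) = 1² = 1)
F = ¾ (F = 1/(0 - 4) + 1 = 1/(-4) + 1 = -¼ + 1 = ¾ ≈ 0.75000)
H(b, A) = ¾
(H(-7, 7) + 1766) + p(-23, 45) = (¾ + 1766) + (4 - 1*(-23)) = 7067/4 + (4 + 23) = 7067/4 + 27 = 7175/4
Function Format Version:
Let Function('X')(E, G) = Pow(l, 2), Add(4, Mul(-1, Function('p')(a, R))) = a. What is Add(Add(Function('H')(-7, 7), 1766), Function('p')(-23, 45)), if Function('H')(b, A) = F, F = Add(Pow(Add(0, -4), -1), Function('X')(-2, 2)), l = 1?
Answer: Rational(7175, 4) ≈ 1793.8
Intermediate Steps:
Function('p')(a, R) = Add(4, Mul(-1, a))
Function('X')(E, G) = 1 (Function('X')(E, G) = Pow(1, 2) = 1)
F = Rational(3, 4) (F = Add(Pow(Add(0, -4), -1), 1) = Add(Pow(-4, -1), 1) = Add(Rational(-1, 4), 1) = Rational(3, 4) ≈ 0.75000)
Function('H')(b, A) = Rational(3, 4)
Add(Add(Function('H')(-7, 7), 1766), Function('p')(-23, 45)) = Add(Add(Rational(3, 4), 1766), Add(4, Mul(-1, -23))) = Add(Rational(7067, 4), Add(4, 23)) = Add(Rational(7067, 4), 27) = Rational(7175, 4)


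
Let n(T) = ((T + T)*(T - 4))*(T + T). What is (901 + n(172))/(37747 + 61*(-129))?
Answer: 19881349/29878 ≈ 665.42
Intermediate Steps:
n(T) = 4*T**2*(-4 + T) (n(T) = ((2*T)*(-4 + T))*(2*T) = (2*T*(-4 + T))*(2*T) = 4*T**2*(-4 + T))
(901 + n(172))/(37747 + 61*(-129)) = (901 + 4*172**2*(-4 + 172))/(37747 + 61*(-129)) = (901 + 4*29584*168)/(37747 - 7869) = (901 + 19880448)/29878 = 19881349*(1/29878) = 19881349/29878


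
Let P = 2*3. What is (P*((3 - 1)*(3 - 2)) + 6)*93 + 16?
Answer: 1690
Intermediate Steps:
P = 6
(P*((3 - 1)*(3 - 2)) + 6)*93 + 16 = (6*((3 - 1)*(3 - 2)) + 6)*93 + 16 = (6*(2*1) + 6)*93 + 16 = (6*2 + 6)*93 + 16 = (12 + 6)*93 + 16 = 18*93 + 16 = 1674 + 16 = 1690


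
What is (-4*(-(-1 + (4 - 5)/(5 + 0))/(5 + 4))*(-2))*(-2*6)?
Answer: -64/5 ≈ -12.800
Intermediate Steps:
(-4*(-(-1 + (4 - 5)/(5 + 0))/(5 + 4))*(-2))*(-2*6) = -4*(-(-1 - 1/5)/9)*(-2)*(-12) = -4*(-(-6)/(5*9))*(-2)*(-12) = -4*(-1*(-2/15))*(-2)*(-12) = -8*(-2)/15*(-12) = -4*(-4/15)*(-12) = (16/15)*(-12) = -64/5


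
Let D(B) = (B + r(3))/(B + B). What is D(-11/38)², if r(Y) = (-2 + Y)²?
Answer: 729/484 ≈ 1.5062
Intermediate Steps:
D(B) = (1 + B)/(2*B) (D(B) = (B + (-2 + 3)²)/(B + B) = (B + 1²)/((2*B)) = (B + 1)*(1/(2*B)) = (1 + B)*(1/(2*B)) = (1 + B)/(2*B))
D(-11/38)² = ((1 - 11/38)/(2*((-11/38))))² = ((1 - 11*1/38)/(2*((-11*1/38))))² = ((1 - 11/38)/(2*(-11/38)))² = ((½)*(-38/11)*(27/38))² = (-27/22)² = 729/484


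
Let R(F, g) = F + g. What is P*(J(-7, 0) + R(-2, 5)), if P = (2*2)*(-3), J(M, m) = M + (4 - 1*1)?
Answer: 12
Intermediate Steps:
J(M, m) = 3 + M (J(M, m) = M + (4 - 1) = M + 3 = 3 + M)
P = -12 (P = 4*(-3) = -12)
P*(J(-7, 0) + R(-2, 5)) = -12*((3 - 7) + (-2 + 5)) = -12*(-4 + 3) = -12*(-1) = 12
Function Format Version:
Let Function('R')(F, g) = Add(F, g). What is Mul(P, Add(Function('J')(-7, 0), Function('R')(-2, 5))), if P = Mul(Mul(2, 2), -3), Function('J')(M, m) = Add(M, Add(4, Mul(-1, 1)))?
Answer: 12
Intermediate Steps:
Function('J')(M, m) = Add(3, M) (Function('J')(M, m) = Add(M, Add(4, -1)) = Add(M, 3) = Add(3, M))
P = -12 (P = Mul(4, -3) = -12)
Mul(P, Add(Function('J')(-7, 0), Function('R')(-2, 5))) = Mul(-12, Add(Add(3, -7), Add(-2, 5))) = Mul(-12, Add(-4, 3)) = Mul(-12, -1) = 12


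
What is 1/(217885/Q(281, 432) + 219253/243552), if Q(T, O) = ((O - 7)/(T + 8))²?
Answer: 30444000/3067261137281 ≈ 9.9255e-6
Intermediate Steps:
Q(T, O) = (-7 + O)²/(8 + T)² (Q(T, O) = ((-7 + O)/(8 + T))² = (-7 + O)²/(8 + T)²)
1/(217885/Q(281, 432) + 219253/243552) = 1/(217885/(((-7 + 432)²/(8 + 281)²)) + 219253/243552) = 1/(217885/((425²/289²)) + 219253*(1/243552)) = 1/(217885/((180625*(1/83521))) + 219253/243552) = 1/(217885/(625/289) + 219253/243552) = 1/(217885*(289/625) + 219253/243552) = 1/(12593753/125 + 219253/243552) = 1/(3067261137281/30444000) = 30444000/3067261137281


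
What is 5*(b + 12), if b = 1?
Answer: 65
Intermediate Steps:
5*(b + 12) = 5*(1 + 12) = 5*13 = 65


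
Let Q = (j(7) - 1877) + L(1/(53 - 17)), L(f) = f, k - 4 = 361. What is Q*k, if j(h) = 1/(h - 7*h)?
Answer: -172646095/252 ≈ -6.8510e+5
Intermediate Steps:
k = 365 (k = 4 + 361 = 365)
j(h) = -1/(6*h) (j(h) = 1/(-6*h) = -1/(6*h))
Q = -473003/252 (Q = (-⅙/7 - 1877) + 1/(53 - 17) = (-⅙*⅐ - 1877) + 1/36 = (-1/42 - 1877) + 1/36 = -78835/42 + 1/36 = -473003/252 ≈ -1877.0)
Q*k = -473003/252*365 = -172646095/252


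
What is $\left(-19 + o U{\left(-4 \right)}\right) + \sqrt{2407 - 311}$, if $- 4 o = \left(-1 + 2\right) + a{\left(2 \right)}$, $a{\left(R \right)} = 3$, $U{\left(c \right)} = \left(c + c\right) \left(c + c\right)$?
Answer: $-83 + 4 \sqrt{131} \approx -37.218$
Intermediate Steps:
$U{\left(c \right)} = 4 c^{2}$ ($U{\left(c \right)} = 2 c 2 c = 4 c^{2}$)
$o = -1$ ($o = - \frac{\left(-1 + 2\right) + 3}{4} = - \frac{1 + 3}{4} = \left(- \frac{1}{4}\right) 4 = -1$)
$\left(-19 + o U{\left(-4 \right)}\right) + \sqrt{2407 - 311} = \left(-19 - 4 \left(-4\right)^{2}\right) + \sqrt{2407 - 311} = \left(-19 - 4 \cdot 16\right) + \sqrt{2096} = \left(-19 - 64\right) + 4 \sqrt{131} = -83 + 4 \sqrt{131}$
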